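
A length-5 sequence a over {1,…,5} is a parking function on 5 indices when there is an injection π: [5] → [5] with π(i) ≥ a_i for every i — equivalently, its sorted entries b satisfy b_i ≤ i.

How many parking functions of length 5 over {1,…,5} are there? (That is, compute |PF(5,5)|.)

1296

|PF| = (6−5)·6^(5−1) = 1×1296 = 1296 (Konheim–Weiss)
E.g. (3,5,1,2,4) → sorted (1,2,3,4,5): b_i ≤ i ∀i, a PF.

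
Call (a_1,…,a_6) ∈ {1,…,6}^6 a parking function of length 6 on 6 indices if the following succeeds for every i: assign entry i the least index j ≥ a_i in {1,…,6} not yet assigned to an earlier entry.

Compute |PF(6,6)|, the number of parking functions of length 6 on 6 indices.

|PF| = (6+1−6)·(6+1)^{6−1} = 1×16807 = 16807 (Pollak)
Example (3,4,6,1,4,2) → sorted (1,2,3,4,4,6): b_i ≤ i ∀i, a PF.

16807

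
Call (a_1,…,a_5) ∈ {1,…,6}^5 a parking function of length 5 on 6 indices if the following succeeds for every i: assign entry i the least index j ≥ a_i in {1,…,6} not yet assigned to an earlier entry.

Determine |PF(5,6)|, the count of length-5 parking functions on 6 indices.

Count = (7−5)·7^(5−1) = 2×2401 = 4802
Example (5,2,3,2,3) → sorted (2,2,3,3,5): b_i ≤ 1+i ∀i, a PF.

4802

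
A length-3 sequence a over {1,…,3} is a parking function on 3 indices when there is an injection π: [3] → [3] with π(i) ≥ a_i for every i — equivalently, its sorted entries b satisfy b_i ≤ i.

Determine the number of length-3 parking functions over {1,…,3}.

|PF| = (3+1−3)·(3+1)^{3−1} = 1·16 = 16 (Konheim–Weiss)
E.g. (2,2,1) → sorted (1,2,2): b_i ≤ i ∀i, a PF.

16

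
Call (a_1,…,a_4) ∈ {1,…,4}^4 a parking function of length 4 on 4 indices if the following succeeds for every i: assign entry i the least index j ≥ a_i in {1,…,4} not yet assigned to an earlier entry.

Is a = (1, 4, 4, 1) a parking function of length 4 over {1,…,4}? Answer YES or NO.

Order a: b = (1, 1, 4, 4).
  b_1=1 ≤ 1
  b_2=1 ≤ 2
  b_3=4 > 3
  fails at i=3 ⇒ NO

NO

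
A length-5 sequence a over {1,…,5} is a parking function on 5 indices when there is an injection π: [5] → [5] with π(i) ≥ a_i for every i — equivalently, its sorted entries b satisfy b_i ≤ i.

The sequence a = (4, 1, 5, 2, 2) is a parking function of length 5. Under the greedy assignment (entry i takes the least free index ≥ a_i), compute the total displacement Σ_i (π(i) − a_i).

1

Σπ(i) = 1+…+5 = 15; Σa = 4+1+5+2+2 = 14; disp = 15−14 = 1.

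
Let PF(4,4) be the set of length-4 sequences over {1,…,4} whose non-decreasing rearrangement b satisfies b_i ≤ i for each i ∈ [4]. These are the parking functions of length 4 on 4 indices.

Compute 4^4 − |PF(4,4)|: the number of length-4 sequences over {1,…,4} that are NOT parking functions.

131

#PF = (5−4)·5^(4−1) = 1×125 = 125 (Pollak)
One tuple (4,4,3,2) → sorted (2,3,4,4): b_1=2>1, not a PF.
4^4 − 125 = 256 − 125 = 131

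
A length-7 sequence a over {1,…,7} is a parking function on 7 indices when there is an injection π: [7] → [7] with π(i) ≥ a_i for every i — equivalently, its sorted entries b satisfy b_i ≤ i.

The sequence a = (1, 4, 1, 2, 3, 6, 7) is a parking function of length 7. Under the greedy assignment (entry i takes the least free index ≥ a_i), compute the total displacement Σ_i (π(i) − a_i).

4

Σπ(i) = 1+…+7 = 28; Σa = 1+4+1+2+3+6+7 = 24; disp = 28−24 = 4.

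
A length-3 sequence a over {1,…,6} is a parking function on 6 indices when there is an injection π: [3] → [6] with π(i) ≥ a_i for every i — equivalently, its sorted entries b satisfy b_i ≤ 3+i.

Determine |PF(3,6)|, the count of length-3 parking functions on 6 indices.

|PF(3,6)| = (7−3)·7^(3−1) = 4×49 = 196 (Konheim–Weiss)
One tuple (6,1,2) → sorted (1,2,6): b_i ≤ 3+i ∀i, a PF.

196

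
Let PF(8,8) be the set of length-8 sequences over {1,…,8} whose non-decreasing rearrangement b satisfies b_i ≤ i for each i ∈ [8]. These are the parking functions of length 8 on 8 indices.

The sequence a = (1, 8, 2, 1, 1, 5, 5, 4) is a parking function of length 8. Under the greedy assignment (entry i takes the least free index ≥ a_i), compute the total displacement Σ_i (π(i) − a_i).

9

Σπ = 8·9/2 = 36 (π permutes [8]); Σa = 1+8+2+1+1+5+5+4 = 27; disp = 36−27 = 9.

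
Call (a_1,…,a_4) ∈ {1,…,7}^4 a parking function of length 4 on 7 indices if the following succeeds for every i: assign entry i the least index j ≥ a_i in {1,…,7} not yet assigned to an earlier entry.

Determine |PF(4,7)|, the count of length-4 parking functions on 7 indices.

2048

#PF = (7−4+1)·(7+1)^(4−1) = 4·512 = 2048
E.g. (1,5,3,6) → sorted (1,3,5,6): b_i ≤ 3+i ∀i, a PF.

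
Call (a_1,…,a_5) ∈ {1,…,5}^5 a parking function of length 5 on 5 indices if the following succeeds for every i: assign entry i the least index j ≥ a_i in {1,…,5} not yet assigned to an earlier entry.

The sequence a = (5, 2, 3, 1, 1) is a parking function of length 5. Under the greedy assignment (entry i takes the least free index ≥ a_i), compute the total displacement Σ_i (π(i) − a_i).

3

Σπ(i) = 1+…+5 = 15; Σa = 5+2+3+1+1 = 12; disp = 15−12 = 3.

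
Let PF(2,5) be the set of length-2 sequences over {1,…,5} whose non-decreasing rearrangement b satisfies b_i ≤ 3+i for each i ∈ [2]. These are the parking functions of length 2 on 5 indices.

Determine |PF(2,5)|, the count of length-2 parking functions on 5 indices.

#PF = 4·6^1 = 4·6 = 24 (Konheim–Weiss)
Example (4,1) → sorted (1,4): b_i ≤ 3+i ∀i, a PF.

24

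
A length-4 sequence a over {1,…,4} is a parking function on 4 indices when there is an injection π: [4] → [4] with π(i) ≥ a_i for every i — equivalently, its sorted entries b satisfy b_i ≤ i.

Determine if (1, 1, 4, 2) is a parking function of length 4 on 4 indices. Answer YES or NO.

Rearranged: b = (1, 1, 2, 4).
  b_1=1 ≤ 1
  b_2=1 ≤ 2
  b_3=2 ≤ 3
  b_4=4 ≤ 4
All bounds hold ⇒ YES

YES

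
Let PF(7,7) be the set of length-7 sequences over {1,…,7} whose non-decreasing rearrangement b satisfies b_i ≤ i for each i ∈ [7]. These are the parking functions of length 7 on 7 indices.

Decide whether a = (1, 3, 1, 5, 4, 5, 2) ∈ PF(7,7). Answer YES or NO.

YES

Order a: b = (1, 1, 2, 3, 4, 5, 5).
  b_1=1 ≤ 1
  b_2=1 ≤ 2
  b_3=2 ≤ 3
  b_4=3 ≤ 4
  b_5=4 ≤ 5
  b_6=5 ≤ 6
  b_7=5 ≤ 7
All bounds hold ⇒ YES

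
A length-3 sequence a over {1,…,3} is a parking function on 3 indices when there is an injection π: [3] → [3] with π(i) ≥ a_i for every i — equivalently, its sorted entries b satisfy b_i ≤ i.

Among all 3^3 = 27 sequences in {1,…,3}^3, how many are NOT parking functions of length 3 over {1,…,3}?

11

Count = (3−3+1)·(3+1)^(3−1) = 1×16 = 16 [KW]
E.g. (2,3,3) → sorted (2,3,3): b_1=2>1, not a PF.
Total 27; non-PF = 27−16 = 11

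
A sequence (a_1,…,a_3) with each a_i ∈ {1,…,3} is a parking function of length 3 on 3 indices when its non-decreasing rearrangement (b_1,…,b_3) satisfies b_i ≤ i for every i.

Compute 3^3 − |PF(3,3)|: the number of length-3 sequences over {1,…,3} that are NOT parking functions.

11

#PF = (3+1−3)·(3+1)^{3−1} = 1·16 = 16 (Pollak)
One tuple (3,3,2) → sorted (2,3,3): b_1=2>1, not a PF.
Total 27; non-PF = 27−16 = 11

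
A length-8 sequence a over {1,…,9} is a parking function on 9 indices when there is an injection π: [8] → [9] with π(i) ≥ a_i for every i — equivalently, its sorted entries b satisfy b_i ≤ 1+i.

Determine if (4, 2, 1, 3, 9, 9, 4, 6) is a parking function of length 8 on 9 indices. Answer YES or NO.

Sorted: b = (1, 2, 3, 4, 4, 6, 9, 9).
  b_1=1 ≤ 2
  b_2=2 ≤ 3
  b_3=3 ≤ 4
  b_4=4 ≤ 5
  b_5=4 ≤ 6
  b_6=6 ≤ 7
  b_7=9 > 8
  fails at i=7 ⇒ NO

NO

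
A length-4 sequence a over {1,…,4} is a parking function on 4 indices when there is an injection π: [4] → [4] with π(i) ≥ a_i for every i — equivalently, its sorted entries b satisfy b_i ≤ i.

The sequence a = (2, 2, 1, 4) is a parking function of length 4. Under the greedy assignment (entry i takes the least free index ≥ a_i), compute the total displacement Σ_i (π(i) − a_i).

1

Σπ = 4·5/2 = 10 (π permutes [4]); Σa = 2+2+1+4 = 9; disp = 10−9 = 1.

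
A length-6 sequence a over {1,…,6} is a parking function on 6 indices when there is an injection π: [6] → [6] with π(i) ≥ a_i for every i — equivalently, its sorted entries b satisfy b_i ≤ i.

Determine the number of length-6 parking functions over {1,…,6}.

16807

|PF| = 1·7^5 = 1·16807 = 16807 (Pollak)
Example (1,4,5,3,1,6) → sorted (1,1,3,4,5,6): b_i ≤ i ∀i, a PF.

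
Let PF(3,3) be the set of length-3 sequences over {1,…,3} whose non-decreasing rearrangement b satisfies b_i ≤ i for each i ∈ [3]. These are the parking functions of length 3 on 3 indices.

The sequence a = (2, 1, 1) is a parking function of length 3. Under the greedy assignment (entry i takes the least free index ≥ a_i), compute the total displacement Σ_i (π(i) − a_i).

2

Σπ(i) = 1+…+3 = 6; Σa = 2+1+1 = 4; disp = 6−4 = 2.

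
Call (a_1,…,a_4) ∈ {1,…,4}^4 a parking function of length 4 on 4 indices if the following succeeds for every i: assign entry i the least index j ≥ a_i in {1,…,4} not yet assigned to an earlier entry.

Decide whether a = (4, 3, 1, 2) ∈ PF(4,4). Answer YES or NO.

YES

Order a: b = (1, 2, 3, 4).
  b_1=1 ≤ 1
  b_2=2 ≤ 2
  b_3=3 ≤ 3
  b_4=4 ≤ 4
All bounds hold ⇒ YES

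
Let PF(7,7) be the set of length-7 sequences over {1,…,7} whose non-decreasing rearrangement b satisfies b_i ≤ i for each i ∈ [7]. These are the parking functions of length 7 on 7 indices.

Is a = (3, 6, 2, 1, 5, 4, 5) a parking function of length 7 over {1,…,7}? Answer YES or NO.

YES

Sorted: b = (1, 2, 3, 4, 5, 5, 6).
  b_1=1 ≤ 1
  b_2=2 ≤ 2
  b_3=3 ≤ 3
  b_4=4 ≤ 4
  b_5=5 ≤ 5
  b_6=5 ≤ 6
  b_7=6 ≤ 7
All bounds hold ⇒ YES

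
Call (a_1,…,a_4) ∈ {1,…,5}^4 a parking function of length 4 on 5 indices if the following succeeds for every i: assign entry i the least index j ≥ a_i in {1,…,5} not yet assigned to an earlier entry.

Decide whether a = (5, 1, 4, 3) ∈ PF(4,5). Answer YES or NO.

Order a: b = (1, 3, 4, 5).
  b_1=1 ≤ 2
  b_2=3 ≤ 3
  b_3=4 ≤ 4
  b_4=5 ≤ 5
All bounds hold ⇒ YES

YES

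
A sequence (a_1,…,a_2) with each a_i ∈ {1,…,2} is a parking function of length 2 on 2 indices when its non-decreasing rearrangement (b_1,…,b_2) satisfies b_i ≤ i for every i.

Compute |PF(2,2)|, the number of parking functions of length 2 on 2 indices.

3

#PF = (3−2)·3^(2−1) = 1 · 3 = 3 (Pollak)
Example (2,1) → sorted (1,2): b_i ≤ i ∀i, a PF.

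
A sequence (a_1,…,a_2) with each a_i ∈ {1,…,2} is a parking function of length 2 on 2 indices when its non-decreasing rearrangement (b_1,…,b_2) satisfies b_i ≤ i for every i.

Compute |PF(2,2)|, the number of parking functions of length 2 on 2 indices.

#PF = 1·3^1 = 1·3 = 3 (Konheim–Weiss)
One tuple (1,1) → sorted (1,1): b_i ≤ i ∀i, a PF.

3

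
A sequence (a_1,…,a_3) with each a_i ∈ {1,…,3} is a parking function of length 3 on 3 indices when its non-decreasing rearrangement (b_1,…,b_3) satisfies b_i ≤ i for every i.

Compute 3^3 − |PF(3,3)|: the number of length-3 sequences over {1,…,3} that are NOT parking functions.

|PF(3,3)| = 1·4^2 = 1·16 = 16 [KW]
Check (3,3,3) → sorted (3,3,3): b_1=3>1, not a PF.
Total 27; non-PF = 27−16 = 11

11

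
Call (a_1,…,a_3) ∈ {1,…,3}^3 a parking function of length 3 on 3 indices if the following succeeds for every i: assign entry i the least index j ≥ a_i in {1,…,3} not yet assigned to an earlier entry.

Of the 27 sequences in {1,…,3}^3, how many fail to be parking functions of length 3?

Count = (3−3+1)·(3+1)^(3−1) = 1 · 16 = 16 (Pollak)
E.g. (3,2,3) → sorted (2,3,3): b_1=2>1, not a PF.
Total 27; non-PF = 27−16 = 11

11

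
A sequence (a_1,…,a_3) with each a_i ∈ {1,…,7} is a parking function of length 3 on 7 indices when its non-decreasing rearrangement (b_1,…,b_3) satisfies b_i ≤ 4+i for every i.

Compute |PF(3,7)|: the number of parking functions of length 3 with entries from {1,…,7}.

320

Count = (7−3+1)·(7+1)^(3−1) = 5 · 64 = 320 (Konheim–Weiss)
Check (5,1,5) → sorted (1,5,5): b_i ≤ 4+i ∀i, a PF.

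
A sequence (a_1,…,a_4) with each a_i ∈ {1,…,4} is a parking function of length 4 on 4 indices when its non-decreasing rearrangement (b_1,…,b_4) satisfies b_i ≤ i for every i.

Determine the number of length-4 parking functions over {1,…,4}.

|PF| = 1·5^3 = 1·125 = 125 [KW]
One tuple (1,2,1,4) → sorted (1,1,2,4): b_i ≤ i ∀i, a PF.

125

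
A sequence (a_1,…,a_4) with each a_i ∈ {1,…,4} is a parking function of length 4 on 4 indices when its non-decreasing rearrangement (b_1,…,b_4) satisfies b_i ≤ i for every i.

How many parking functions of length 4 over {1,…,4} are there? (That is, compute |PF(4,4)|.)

|PF| = (4−4+1)·(4+1)^(4−1) = 1 · 125 = 125 (Konheim–Weiss)
E.g. (4,3,1,2) → sorted (1,2,3,4): b_i ≤ i ∀i, a PF.

125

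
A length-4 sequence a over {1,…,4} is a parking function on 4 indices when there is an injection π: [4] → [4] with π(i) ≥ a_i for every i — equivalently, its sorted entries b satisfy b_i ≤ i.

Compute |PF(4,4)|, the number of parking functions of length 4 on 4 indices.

125

|PF(4,4)| = 1·5^3 = 1·125 = 125
Check (2,2,3,1) → sorted (1,2,2,3): b_i ≤ i ∀i, a PF.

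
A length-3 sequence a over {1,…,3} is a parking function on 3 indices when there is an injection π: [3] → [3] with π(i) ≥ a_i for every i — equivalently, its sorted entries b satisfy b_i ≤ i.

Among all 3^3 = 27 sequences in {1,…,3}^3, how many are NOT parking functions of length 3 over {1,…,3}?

|PF(3,3)| = (3−3+1)·(3+1)^(3−1) = 1×16 = 16 (Konheim–Weiss)
One tuple (2,2,3) → sorted (2,2,3): b_1=2>1, not a PF.
Total 27; non-PF = 27−16 = 11

11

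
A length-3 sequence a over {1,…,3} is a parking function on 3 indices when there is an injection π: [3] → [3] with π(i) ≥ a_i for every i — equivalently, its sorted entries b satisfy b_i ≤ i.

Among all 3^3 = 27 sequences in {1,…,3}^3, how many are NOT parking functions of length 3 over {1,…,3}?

11

#PF = 1·4^2 = 1 · 16 = 16 [KW]
E.g. (3,3,1) → sorted (1,3,3): b_2=3>2, not a PF.
Total 27; non-PF = 27−16 = 11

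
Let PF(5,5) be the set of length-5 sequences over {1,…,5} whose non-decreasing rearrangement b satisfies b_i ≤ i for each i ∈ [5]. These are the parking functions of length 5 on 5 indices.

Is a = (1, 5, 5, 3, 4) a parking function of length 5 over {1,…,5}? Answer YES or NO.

Rearranged: b = (1, 3, 4, 5, 5).
  b_1=1 ≤ 1
  b_2=3 > 2
  fails at i=2 ⇒ NO

NO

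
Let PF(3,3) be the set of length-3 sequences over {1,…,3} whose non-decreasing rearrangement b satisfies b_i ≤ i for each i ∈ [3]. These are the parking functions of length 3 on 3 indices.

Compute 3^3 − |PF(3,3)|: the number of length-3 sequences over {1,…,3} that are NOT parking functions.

11

|PF(3,3)| = 1·4^2 = 1·16 = 16 (Konheim–Weiss)
E.g. (2,3,3) → sorted (2,3,3): b_1=2>1, not a PF.
3^3 − 16 = 27 − 16 = 11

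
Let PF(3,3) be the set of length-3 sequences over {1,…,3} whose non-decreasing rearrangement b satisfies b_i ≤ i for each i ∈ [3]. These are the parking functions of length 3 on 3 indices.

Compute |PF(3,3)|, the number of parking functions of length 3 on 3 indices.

16

#PF = (3−3+1)·(3+1)^(3−1) = 1×16 = 16
Example (2,1,2) → sorted (1,2,2): b_i ≤ i ∀i, a PF.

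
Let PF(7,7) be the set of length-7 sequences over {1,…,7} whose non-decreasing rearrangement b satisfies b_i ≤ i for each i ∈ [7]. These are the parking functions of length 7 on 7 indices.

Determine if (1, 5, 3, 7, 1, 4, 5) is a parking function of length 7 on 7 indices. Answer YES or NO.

YES

Order a: b = (1, 1, 3, 4, 5, 5, 7).
  b_1=1 ≤ 1
  b_2=1 ≤ 2
  b_3=3 ≤ 3
  b_4=4 ≤ 4
  b_5=5 ≤ 5
  b_6=5 ≤ 6
  b_7=7 ≤ 7
All bounds hold ⇒ YES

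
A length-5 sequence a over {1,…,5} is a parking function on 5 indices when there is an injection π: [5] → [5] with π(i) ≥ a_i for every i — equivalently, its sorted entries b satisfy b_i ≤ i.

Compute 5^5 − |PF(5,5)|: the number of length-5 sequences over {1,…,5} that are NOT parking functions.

|PF| = (6−5)·6^(5−1) = 1·1296 = 1296 (Pollak)
Example (5,5,4,5,3) → sorted (3,4,5,5,5): b_1=3>1, not a PF.
5^5 − 1296 = 3125 − 1296 = 1829

1829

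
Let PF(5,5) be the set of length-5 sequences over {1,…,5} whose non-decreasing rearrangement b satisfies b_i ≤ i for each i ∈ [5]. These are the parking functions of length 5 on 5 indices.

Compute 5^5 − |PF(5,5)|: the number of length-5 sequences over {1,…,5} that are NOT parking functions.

|PF(5,5)| = (5+1−5)·(5+1)^{5−1} = 1×1296 = 1296 [KW]
E.g. (5,5,5,5,3) → sorted (3,5,5,5,5): b_1=3>1, not a PF.
Total 3125; non-PF = 3125−1296 = 1829

1829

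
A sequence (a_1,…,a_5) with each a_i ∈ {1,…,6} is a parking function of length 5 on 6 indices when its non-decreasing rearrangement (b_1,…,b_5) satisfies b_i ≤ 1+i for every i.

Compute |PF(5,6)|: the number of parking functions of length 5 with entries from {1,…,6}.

4802

|PF| = (6−5+1)·(6+1)^(5−1) = 2×2401 = 4802 [KW]
One tuple (4,3,1,4,4) → sorted (1,3,4,4,4): b_i ≤ 1+i ∀i, a PF.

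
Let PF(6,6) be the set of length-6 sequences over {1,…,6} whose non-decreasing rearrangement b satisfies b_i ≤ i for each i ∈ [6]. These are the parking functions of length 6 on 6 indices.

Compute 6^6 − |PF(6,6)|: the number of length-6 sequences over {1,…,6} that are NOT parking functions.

29849

|PF(6,6)| = (6+1−6)·(6+1)^{6−1} = 1·16807 = 16807 [KW]
Check (4,1,4,5,5,4) → sorted (1,4,4,4,5,5): b_2=4>2, not a PF.
So 46656 − 16807 = 29849 fail.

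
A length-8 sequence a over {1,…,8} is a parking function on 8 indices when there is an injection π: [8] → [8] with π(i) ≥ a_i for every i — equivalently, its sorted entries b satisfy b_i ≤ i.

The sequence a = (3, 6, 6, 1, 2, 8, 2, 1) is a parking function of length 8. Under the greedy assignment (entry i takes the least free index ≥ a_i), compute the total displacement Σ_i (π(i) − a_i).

7

Σπ = 8·9/2 = 36 (π permutes [8]); Σa = 3+6+6+1+2+8+2+1 = 29; disp = 36−29 = 7.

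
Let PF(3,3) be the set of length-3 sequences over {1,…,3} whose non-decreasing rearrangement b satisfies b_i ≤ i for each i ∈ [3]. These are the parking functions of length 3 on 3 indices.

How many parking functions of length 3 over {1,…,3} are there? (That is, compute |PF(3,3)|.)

16

#PF = (3+1−3)·(3+1)^{3−1} = 1×16 = 16 [KW]
Example (2,1,2) → sorted (1,2,2): b_i ≤ i ∀i, a PF.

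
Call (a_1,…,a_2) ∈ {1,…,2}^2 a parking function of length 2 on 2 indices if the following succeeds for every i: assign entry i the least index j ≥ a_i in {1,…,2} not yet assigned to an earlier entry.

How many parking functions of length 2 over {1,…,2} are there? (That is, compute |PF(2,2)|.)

|PF(2,2)| = (2+1−2)·(2+1)^{2−1} = 1 · 3 = 3
One tuple (1,2) → sorted (1,2): b_i ≤ i ∀i, a PF.

3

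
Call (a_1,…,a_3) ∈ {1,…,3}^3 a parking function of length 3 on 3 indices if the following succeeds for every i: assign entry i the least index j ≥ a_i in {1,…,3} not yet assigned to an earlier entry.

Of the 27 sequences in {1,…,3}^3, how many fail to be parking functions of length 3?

#PF = 1·4^2 = 1×16 = 16
One tuple (3,3,3) → sorted (3,3,3): b_1=3>1, not a PF.
So 27 − 16 = 11 fail.

11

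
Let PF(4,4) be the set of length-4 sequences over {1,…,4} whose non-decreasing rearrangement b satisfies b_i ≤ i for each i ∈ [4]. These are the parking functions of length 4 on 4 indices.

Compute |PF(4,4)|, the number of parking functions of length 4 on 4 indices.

|PF| = 1·5^3 = 1·125 = 125 [KW]
E.g. (2,1,2,1) → sorted (1,1,2,2): b_i ≤ i ∀i, a PF.

125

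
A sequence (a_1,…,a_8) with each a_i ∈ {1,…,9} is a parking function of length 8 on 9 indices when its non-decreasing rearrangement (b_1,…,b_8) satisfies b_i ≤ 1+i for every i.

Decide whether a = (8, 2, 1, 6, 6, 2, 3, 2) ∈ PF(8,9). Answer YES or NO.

YES

Order a: b = (1, 2, 2, 2, 3, 6, 6, 8).
  b_1=1 ≤ 2
  b_2=2 ≤ 3
  b_3=2 ≤ 4
  b_4=2 ≤ 5
  b_5=3 ≤ 6
  b_6=6 ≤ 7
  b_7=6 ≤ 8
  b_8=8 ≤ 9
All bounds hold ⇒ YES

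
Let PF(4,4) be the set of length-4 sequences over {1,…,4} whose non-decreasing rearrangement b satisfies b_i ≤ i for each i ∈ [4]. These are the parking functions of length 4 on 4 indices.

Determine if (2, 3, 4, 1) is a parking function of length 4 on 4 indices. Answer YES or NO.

YES

Rearranged: b = (1, 2, 3, 4).
  b_1=1 ≤ 1
  b_2=2 ≤ 2
  b_3=3 ≤ 3
  b_4=4 ≤ 4
All bounds hold ⇒ YES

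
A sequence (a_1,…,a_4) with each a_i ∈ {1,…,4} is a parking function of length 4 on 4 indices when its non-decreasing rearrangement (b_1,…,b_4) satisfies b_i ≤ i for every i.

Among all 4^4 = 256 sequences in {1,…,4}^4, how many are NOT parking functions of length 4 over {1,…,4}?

131

|PF| = (4−4+1)·(4+1)^(4−1) = 1·125 = 125 [KW]
One tuple (4,4,3,4) → sorted (3,4,4,4): b_1=3>1, not a PF.
4^4 − 125 = 256 − 125 = 131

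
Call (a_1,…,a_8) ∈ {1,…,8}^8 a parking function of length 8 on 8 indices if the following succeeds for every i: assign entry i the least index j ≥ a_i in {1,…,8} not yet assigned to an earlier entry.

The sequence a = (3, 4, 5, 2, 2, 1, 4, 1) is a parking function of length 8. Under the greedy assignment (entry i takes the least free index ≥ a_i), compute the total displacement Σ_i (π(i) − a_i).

Σπ(i) = 1+…+8 = 36; Σa = 3+4+5+2+2+1+4+1 = 22; disp = 36−22 = 14.

14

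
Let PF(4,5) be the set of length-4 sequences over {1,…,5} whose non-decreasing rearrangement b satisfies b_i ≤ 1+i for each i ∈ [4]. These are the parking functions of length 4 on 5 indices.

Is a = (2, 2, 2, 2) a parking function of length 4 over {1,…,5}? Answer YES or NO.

YES

Sorted: b = (2, 2, 2, 2).
  b_1=2 ≤ 2
  b_2=2 ≤ 3
  b_3=2 ≤ 4
  b_4=2 ≤ 5
All bounds hold ⇒ YES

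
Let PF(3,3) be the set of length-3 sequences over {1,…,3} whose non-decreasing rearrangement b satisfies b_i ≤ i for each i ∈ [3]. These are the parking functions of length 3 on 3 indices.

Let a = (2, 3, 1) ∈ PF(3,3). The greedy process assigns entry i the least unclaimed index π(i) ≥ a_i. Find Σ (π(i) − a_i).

0

Σπ(i) = 1+…+3 = 6; Σa = 2+3+1 = 6; disp = 6−6 = 0.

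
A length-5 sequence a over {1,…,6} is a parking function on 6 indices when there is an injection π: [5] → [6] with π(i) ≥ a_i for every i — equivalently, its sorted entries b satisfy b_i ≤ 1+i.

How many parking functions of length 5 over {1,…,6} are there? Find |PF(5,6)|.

4802

|PF(5,6)| = 2·7^4 = 2 · 2401 = 4802 (Pollak)
Check (1,4,5,3,2) → sorted (1,2,3,4,5): b_i ≤ 1+i ∀i, a PF.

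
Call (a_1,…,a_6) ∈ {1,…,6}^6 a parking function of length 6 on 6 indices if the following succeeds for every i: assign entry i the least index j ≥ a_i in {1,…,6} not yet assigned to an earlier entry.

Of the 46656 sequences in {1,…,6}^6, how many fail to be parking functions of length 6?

29849

|PF| = (7−6)·7^(6−1) = 1×16807 = 16807 [KW]
Example (4,5,5,5,3,5) → sorted (3,4,5,5,5,5): b_1=3>1, not a PF.
6^6 − 16807 = 46656 − 16807 = 29849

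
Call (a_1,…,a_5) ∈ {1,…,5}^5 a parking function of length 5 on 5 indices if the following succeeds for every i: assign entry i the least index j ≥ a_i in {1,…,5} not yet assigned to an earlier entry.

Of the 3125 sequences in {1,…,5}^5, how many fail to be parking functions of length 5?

|PF(5,5)| = (6−5)·6^(5−1) = 1 · 1296 = 1296 (Pollak)
Check (2,2,5,5,4) → sorted (2,2,4,5,5): b_1=2>1, not a PF.
So 3125 − 1296 = 1829 fail.

1829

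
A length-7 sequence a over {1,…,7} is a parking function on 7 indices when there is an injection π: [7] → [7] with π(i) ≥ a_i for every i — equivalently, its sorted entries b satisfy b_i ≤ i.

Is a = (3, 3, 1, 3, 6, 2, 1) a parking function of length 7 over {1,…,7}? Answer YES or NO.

Sorted: b = (1, 1, 2, 3, 3, 3, 6).
  b_1=1 ≤ 1
  b_2=1 ≤ 2
  b_3=2 ≤ 3
  b_4=3 ≤ 4
  b_5=3 ≤ 5
  b_6=3 ≤ 6
  b_7=6 ≤ 7
All bounds hold ⇒ YES

YES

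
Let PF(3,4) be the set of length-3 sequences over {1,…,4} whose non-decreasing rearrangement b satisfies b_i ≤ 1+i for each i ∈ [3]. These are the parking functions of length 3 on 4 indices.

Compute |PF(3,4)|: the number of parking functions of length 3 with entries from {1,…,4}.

50

|PF| = (5−3)·5^(3−1) = 2×25 = 50
Example (3,2,3) → sorted (2,3,3): b_i ≤ 1+i ∀i, a PF.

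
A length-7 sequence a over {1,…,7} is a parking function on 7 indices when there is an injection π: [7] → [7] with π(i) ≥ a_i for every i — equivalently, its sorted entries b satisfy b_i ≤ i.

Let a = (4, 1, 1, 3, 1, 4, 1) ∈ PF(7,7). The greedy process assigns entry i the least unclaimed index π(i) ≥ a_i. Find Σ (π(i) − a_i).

Σπ = 28 ({1..7} each once); Σa = 4+1+1+3+1+4+1 = 15; disp = 28−15 = 13.

13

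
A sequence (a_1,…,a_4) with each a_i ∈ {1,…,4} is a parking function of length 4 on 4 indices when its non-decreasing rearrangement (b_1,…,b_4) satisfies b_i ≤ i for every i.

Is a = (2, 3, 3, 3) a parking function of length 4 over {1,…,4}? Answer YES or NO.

Rearranged: b = (2, 3, 3, 3).
  b_1=2 > 1
  fails at i=1 ⇒ NO

NO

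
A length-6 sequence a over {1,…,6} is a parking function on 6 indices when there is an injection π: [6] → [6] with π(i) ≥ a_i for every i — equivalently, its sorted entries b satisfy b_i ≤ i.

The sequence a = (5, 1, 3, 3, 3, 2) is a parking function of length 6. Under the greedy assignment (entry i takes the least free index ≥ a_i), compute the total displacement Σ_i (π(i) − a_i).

4

Σπ = 6·7/2 = 21 (π permutes [6]); Σa = 5+1+3+3+3+2 = 17; disp = 21−17 = 4.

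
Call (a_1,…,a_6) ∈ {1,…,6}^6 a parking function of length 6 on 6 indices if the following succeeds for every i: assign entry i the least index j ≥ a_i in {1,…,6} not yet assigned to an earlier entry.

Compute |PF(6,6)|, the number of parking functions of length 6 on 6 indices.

16807

Count = (6−6+1)·(6+1)^(6−1) = 1·16807 = 16807
E.g. (1,3,3,2,4,6) → sorted (1,2,3,3,4,6): b_i ≤ i ∀i, a PF.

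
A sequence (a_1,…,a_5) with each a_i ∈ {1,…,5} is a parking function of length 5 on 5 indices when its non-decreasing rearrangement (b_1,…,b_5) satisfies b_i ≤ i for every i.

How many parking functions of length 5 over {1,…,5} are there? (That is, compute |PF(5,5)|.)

Count = (5−5+1)·(5+1)^(5−1) = 1×1296 = 1296 [KW]
Check (1,3,1,4,4) → sorted (1,1,3,4,4): b_i ≤ i ∀i, a PF.

1296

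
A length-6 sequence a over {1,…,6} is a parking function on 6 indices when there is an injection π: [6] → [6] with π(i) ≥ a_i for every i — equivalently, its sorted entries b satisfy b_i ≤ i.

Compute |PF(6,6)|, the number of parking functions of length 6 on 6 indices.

#PF = (6+1−6)·(6+1)^{6−1} = 1 · 16807 = 16807 (Pollak)
Check (2,5,4,1,2,5) → sorted (1,2,2,4,5,5): b_i ≤ i ∀i, a PF.

16807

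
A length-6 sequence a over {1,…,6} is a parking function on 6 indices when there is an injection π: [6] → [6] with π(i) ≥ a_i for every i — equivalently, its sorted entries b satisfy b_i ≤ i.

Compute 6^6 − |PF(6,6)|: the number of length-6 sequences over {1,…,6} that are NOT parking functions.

#PF = 1·7^5 = 1×16807 = 16807 [KW]
One tuple (6,2,3,2,6,5) → sorted (2,2,3,5,6,6): b_1=2>1, not a PF.
Total 46656; non-PF = 46656−16807 = 29849

29849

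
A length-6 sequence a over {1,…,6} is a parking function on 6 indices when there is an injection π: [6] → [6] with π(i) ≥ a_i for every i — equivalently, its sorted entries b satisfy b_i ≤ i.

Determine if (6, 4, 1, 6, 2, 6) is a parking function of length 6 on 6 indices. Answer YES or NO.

NO

Rearranged: b = (1, 2, 4, 6, 6, 6).
  b_1=1 ≤ 1
  b_2=2 ≤ 2
  b_3=4 > 3
  fails at i=3 ⇒ NO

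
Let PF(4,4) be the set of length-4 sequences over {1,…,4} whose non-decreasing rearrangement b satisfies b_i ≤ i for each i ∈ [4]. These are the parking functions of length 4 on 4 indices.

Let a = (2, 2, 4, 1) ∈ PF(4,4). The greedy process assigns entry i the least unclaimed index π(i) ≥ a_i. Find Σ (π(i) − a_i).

Σπ(i) = 1+…+4 = 10; Σa = 2+2+4+1 = 9; disp = 10−9 = 1.

1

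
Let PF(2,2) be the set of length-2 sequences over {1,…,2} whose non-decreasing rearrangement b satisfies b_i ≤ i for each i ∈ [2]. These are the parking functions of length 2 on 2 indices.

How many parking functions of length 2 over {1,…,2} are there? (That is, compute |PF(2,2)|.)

3

#PF = (2−2+1)·(2+1)^(2−1) = 1 · 3 = 3 (Konheim–Weiss)
Check (1,2) → sorted (1,2): b_i ≤ i ∀i, a PF.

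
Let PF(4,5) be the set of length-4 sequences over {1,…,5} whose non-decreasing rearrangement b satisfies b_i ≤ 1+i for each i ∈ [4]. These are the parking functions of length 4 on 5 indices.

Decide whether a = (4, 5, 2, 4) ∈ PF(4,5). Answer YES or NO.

NO

Sorted: b = (2, 4, 4, 5).
  b_1=2 ≤ 2
  b_2=4 > 3
  fails at i=2 ⇒ NO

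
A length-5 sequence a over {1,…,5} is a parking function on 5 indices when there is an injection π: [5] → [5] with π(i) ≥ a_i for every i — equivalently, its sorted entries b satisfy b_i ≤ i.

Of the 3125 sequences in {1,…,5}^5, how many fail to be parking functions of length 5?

1829

|PF| = 1·6^4 = 1 · 1296 = 1296 (Konheim–Weiss)
Check (5,4,4,2,2) → sorted (2,2,4,4,5): b_1=2>1, not a PF.
Total 3125; non-PF = 3125−1296 = 1829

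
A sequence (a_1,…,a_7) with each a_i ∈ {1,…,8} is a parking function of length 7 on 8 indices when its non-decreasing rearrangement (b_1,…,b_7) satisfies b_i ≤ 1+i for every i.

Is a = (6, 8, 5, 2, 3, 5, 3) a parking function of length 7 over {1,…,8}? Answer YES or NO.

YES

Rearranged: b = (2, 3, 3, 5, 5, 6, 8).
  b_1=2 ≤ 2
  b_2=3 ≤ 3
  b_3=3 ≤ 4
  b_4=5 ≤ 5
  b_5=5 ≤ 6
  b_6=6 ≤ 7
  b_7=8 ≤ 8
All bounds hold ⇒ YES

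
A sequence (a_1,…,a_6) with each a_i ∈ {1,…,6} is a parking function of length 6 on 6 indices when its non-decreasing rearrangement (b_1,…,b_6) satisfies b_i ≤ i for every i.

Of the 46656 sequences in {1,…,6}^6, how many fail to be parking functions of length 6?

29849

|PF(6,6)| = (7−6)·7^(6−1) = 1×16807 = 16807 (Konheim–Weiss)
E.g. (6,4,6,1,5,4) → sorted (1,4,4,5,6,6): b_2=4>2, not a PF.
Total 46656; non-PF = 46656−16807 = 29849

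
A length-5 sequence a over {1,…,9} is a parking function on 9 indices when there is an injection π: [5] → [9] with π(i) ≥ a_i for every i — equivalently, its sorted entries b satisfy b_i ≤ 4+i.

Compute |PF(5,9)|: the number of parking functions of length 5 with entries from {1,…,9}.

#PF = (10−5)·10^(5−1) = 5·10000 = 50000 [KW]
Check (4,4,3,8,9) → sorted (3,4,4,8,9): b_i ≤ 4+i ∀i, a PF.

50000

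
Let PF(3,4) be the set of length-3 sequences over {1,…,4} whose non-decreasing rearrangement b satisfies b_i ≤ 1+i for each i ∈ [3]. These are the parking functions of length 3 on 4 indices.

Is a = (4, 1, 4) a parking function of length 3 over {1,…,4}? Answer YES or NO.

NO

Sorted: b = (1, 4, 4).
  b_1=1 ≤ 2
  b_2=4 > 3
  fails at i=2 ⇒ NO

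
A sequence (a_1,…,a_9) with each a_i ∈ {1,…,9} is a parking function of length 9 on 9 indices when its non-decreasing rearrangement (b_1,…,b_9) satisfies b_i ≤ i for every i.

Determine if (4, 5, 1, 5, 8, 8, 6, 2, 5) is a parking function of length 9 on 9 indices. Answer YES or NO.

Order a: b = (1, 2, 4, 5, 5, 5, 6, 8, 8).
  b_1=1 ≤ 1
  b_2=2 ≤ 2
  b_3=4 > 3
  fails at i=3 ⇒ NO

NO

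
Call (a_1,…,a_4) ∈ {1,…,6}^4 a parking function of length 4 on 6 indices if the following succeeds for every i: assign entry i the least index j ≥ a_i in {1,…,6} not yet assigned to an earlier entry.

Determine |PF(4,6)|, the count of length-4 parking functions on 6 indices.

1029

|PF| = (6−4+1)·(6+1)^(4−1) = 3·343 = 1029 (Konheim–Weiss)
Example (1,1,4,1) → sorted (1,1,1,4): b_i ≤ 2+i ∀i, a PF.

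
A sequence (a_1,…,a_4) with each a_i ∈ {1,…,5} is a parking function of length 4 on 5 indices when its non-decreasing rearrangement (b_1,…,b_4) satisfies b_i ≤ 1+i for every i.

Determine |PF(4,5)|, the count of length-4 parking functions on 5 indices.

|PF| = (5+1−4)·(5+1)^{4−1} = 2·216 = 432 [KW]
Check (2,1,1,4) → sorted (1,1,2,4): b_i ≤ 1+i ∀i, a PF.

432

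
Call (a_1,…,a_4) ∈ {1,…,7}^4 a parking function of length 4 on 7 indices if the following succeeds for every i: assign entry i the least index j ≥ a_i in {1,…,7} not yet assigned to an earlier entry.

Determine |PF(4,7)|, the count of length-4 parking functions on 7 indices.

2048

|PF| = (8−4)·8^(4−1) = 4×512 = 2048 (Pollak)
One tuple (2,5,5,5) → sorted (2,5,5,5): b_i ≤ 3+i ∀i, a PF.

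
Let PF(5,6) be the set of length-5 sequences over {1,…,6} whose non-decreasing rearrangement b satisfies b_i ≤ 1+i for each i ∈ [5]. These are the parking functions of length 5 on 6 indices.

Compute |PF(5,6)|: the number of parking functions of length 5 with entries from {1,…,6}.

4802

#PF = (6+1−5)·(6+1)^{5−1} = 2·2401 = 4802 (Konheim–Weiss)
One tuple (1,1,6,4,4) → sorted (1,1,4,4,6): b_i ≤ 1+i ∀i, a PF.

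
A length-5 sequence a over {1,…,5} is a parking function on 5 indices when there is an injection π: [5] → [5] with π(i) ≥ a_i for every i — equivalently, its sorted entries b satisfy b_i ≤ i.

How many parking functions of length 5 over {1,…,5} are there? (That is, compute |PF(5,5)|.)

1296

|PF| = 1·6^4 = 1 · 1296 = 1296 [KW]
Check (1,3,4,2,1) → sorted (1,1,2,3,4): b_i ≤ i ∀i, a PF.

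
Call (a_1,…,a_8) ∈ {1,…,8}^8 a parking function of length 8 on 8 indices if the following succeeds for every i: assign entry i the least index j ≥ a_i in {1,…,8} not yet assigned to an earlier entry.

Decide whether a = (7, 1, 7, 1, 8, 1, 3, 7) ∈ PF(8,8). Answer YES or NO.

Rearranged: b = (1, 1, 1, 3, 7, 7, 7, 8).
  b_1=1 ≤ 1
  b_2=1 ≤ 2
  b_3=1 ≤ 3
  b_4=3 ≤ 4
  b_5=7 > 5
  fails at i=5 ⇒ NO

NO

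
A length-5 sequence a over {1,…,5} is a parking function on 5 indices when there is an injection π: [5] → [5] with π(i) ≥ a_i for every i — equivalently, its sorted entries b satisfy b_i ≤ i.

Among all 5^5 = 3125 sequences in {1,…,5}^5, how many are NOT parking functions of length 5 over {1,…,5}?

#PF = 1·6^4 = 1 · 1296 = 1296 (Pollak)
Example (3,3,5,3,5) → sorted (3,3,3,5,5): b_1=3>1, not a PF.
Total 3125; non-PF = 3125−1296 = 1829

1829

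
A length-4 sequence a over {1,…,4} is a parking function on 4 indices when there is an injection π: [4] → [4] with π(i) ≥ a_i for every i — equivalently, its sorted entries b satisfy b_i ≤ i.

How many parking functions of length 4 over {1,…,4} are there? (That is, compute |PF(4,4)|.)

125

|PF(4,4)| = (4+1−4)·(4+1)^{4−1} = 1·125 = 125 (Konheim–Weiss)
E.g. (2,1,3,4) → sorted (1,2,3,4): b_i ≤ i ∀i, a PF.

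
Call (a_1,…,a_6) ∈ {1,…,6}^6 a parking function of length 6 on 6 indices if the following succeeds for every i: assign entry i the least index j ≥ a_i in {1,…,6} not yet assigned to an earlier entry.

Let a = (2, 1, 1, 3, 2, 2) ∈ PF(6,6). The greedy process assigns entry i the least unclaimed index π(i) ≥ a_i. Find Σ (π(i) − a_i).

Σπ = 6·7/2 = 21 (π permutes [6]); Σa = 2+1+1+3+2+2 = 11; disp = 21−11 = 10.

10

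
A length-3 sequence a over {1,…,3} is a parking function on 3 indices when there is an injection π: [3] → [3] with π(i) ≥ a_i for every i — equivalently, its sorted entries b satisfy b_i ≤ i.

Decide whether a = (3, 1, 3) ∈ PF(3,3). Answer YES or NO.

NO

Sorted: b = (1, 3, 3).
  b_1=1 ≤ 1
  b_2=3 > 2
  fails at i=2 ⇒ NO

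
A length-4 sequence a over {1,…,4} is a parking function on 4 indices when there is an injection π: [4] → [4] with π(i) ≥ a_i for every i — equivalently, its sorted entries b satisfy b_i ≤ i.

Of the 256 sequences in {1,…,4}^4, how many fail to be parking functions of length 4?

Count = (4+1−4)·(4+1)^{4−1} = 1 · 125 = 125 [KW]
Example (3,2,4,4) → sorted (2,3,4,4): b_1=2>1, not a PF.
Total 256; non-PF = 256−125 = 131

131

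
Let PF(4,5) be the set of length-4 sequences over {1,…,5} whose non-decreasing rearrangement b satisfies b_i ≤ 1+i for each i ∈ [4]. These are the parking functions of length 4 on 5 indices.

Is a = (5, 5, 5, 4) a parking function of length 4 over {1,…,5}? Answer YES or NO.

Order a: b = (4, 5, 5, 5).
  b_1=4 > 2
  fails at i=1 ⇒ NO

NO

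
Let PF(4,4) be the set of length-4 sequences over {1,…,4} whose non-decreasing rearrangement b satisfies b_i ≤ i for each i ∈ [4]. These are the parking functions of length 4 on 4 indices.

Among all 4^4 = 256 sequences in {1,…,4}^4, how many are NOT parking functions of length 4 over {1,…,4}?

Count = (5−4)·5^(4−1) = 1 · 125 = 125
E.g. (4,2,2,2) → sorted (2,2,2,4): b_1=2>1, not a PF.
Total 256; non-PF = 256−125 = 131

131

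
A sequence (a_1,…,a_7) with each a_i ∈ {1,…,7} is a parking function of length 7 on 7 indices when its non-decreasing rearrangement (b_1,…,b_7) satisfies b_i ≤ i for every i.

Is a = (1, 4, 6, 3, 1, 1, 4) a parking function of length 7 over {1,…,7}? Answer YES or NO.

YES

Order a: b = (1, 1, 1, 3, 4, 4, 6).
  b_1=1 ≤ 1
  b_2=1 ≤ 2
  b_3=1 ≤ 3
  b_4=3 ≤ 4
  b_5=4 ≤ 5
  b_6=4 ≤ 6
  b_7=6 ≤ 7
All bounds hold ⇒ YES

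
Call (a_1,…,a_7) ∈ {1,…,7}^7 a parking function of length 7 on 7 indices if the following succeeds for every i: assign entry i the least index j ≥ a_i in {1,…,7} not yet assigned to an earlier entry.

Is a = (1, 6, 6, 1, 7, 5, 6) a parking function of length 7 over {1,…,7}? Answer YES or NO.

NO

Rearranged: b = (1, 1, 5, 6, 6, 6, 7).
  b_1=1 ≤ 1
  b_2=1 ≤ 2
  b_3=5 > 3
  fails at i=3 ⇒ NO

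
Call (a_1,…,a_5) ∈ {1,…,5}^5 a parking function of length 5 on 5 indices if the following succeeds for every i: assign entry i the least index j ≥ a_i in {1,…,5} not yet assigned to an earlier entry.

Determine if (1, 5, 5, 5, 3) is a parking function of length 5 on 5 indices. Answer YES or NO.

NO

Sorted: b = (1, 3, 5, 5, 5).
  b_1=1 ≤ 1
  b_2=3 > 2
  fails at i=2 ⇒ NO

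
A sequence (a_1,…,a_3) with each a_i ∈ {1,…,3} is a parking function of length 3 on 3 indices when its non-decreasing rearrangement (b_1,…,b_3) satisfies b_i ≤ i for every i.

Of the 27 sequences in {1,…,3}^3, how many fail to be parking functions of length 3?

#PF = 1·4^2 = 1×16 = 16 [KW]
Check (2,2,3) → sorted (2,2,3): b_1=2>1, not a PF.
So 27 − 16 = 11 fail.

11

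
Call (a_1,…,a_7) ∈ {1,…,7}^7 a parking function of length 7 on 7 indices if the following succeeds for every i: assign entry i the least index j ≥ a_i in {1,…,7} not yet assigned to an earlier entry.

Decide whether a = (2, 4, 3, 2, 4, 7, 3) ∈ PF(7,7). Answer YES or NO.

Sorted: b = (2, 2, 3, 3, 4, 4, 7).
  b_1=2 > 1
  fails at i=1 ⇒ NO

NO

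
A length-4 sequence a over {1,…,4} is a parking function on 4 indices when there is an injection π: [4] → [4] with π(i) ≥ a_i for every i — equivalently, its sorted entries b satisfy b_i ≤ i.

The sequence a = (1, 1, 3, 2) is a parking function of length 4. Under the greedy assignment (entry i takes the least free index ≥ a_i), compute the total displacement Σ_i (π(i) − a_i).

Σπ = 10 ({1..4} each once); Σa = 1+1+3+2 = 7; disp = 10−7 = 3.

3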